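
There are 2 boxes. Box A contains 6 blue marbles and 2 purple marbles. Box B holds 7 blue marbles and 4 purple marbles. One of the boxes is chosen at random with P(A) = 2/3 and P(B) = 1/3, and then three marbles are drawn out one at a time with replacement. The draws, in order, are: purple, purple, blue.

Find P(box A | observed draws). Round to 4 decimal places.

0.5270

The likelihood of the observed sequence under each hypothesis: P(data | box A) = (2/8)(2/8)(6/8) = 0.046875; P(data | box B) = (4/11)(4/11)(7/11) = 0.084147.
Multiplying each by its prior: 2/3 · 0.046875 = 0.03125, 1/3 · 0.084147 = 0.028049; these sum to 0.059299.
By Bayes' rule, P(box A | data) = (0.03125) / (0.059299) = 0.52699.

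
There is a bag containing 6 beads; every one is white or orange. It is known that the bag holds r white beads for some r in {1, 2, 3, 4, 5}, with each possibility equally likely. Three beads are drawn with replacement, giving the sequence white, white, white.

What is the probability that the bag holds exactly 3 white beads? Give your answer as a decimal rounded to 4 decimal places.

0.1200

Under each hypothesis, the probability of the observed sequence is: P(data | r = 1) = (1/6)(1/6)(1/6) = 0.0046296; P(data | r = 2) = (2/6)(2/6)(2/6) = 0.037037; P(data | r = 3) = (3/6)(3/6)(3/6) = 0.125; P(data | r = 4) = (4/6)(4/6)(4/6) = 0.2963; P(data | r = 5) = (5/6)(5/6)(5/6) = 0.5787.
The prior-weighted likelihoods are 1/5 · 0.0046296 = 0.00092593, 1/5 · 0.037037 = 0.0074074, 1/5 · 0.125 = 0.025, 1/5 · 0.2963 = 0.059259, 1/5 · 0.5787 = 0.11574; these sum to 0.20833.
So P(r = 3 | data) = (0.025) / (0.20833) = 0.12.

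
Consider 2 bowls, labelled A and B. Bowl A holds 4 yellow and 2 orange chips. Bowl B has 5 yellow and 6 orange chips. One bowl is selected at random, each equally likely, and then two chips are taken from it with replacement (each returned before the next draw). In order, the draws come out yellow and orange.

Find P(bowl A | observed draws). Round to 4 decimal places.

0.4727

Under each hypothesis, the probability of the observed sequence is: P(data | bowl A) = (4/6)(2/6) = 0.22222; P(data | bowl B) = (5/11)(6/11) = 0.24793.
The prior-weighted likelihoods are 1/2 · 0.22222 = 0.11111, 1/2 · 0.24793 = 0.12397; these sum to 0.23508.
By Bayes' rule, P(bowl A | data) = (0.11111) / (0.23508) = 0.47266.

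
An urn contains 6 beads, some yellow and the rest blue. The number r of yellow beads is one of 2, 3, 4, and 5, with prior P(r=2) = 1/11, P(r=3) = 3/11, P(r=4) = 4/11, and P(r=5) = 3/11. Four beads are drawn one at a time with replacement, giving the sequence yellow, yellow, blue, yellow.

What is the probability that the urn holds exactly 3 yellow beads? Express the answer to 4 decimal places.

0.2091

The likelihood of the observed sequence under each hypothesis: P(data | r = 2) = (2/6)(2/6)(4/6)(2/6) = 0.024691; P(data | r = 3) = (3/6)(3/6)(3/6)(3/6) = 0.0625; P(data | r = 4) = (4/6)(4/6)(2/6)(4/6) = 0.098765; P(data | r = 5) = (5/6)(5/6)(1/6)(5/6) = 0.096451.
Multiplying each by its prior: 1/11 · 0.024691 = 0.0022447, 3/11 · 0.0625 = 0.017045, 4/11 · 0.098765 = 0.035915, 3/11 · 0.096451 = 0.026305; with total 0.08151.
So P(r = 3 | data) = (0.017045) / (0.08151) = 0.20912.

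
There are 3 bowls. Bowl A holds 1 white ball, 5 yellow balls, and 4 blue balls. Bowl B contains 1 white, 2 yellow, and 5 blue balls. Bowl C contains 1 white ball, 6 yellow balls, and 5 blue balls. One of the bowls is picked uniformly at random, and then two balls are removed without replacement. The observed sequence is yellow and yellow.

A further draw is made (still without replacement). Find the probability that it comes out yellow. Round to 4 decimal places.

Under each hypothesis, the probability of the observed sequence is: P(data | bowl A) = (5/10)(4/9) = 0.22222; P(data | bowl B) = (2/8)(1/7) = 0.035714; P(data | bowl C) = (6/12)(5/11) = 0.22727.
Weighting by the prior gives 1/3 · 0.22222 = 0.074074, 1/3 · 0.035714 = 0.011905, 1/3 · 0.22727 = 0.075758; with total 0.16174.
Normalising, the posterior is P(bowl A | data) = 0.45799, P(bowl B | data) = 0.073606, P(bowl C | data) = 0.4684.
So P(yellow next | data) = Σ P(yellow next | H) P(H | data) = (3/8)(0.45799) + (0)(0.073606) + (2/5)(0.4684) = 0.35911.

0.3591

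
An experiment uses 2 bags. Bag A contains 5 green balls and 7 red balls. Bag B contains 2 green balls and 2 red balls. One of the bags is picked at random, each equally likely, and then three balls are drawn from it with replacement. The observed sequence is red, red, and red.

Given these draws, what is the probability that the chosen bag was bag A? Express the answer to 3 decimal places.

For each hypothesis, P(data | H) works out to: P(data | bag A) = (7/12)(7/12)(7/12) = 0.1985; P(data | bag B) = (2/4)(2/4)(2/4) = 0.125.
Weighting by the prior gives 1/2 · 0.1985 = 0.099248, 1/2 · 0.125 = 0.0625; these sum to 0.16175.
So P(bag A | data) = (0.099248) / (0.16175) = 0.6136.

0.614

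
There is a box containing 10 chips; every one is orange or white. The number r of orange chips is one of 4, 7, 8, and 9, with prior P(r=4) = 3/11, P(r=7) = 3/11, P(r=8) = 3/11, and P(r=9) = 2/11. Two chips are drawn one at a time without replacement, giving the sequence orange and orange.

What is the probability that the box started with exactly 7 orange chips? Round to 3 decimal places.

0.266

Compute the likelihood of the observed sequence for each case: P(data | r = 4) = (4/10)(3/9) = 2/15; P(data | r = 7) = (7/10)(6/9) = 7/15; P(data | r = 8) = (8/10)(7/9) = 28/45; P(data | r = 9) = (9/10)(8/9) = 4/5.
Multiplying each by its prior: 3/11 · 2/15 = 2/55, 3/11 · 7/15 = 7/55, 3/11 · 28/45 = 28/165, 2/11 · 4/5 = 8/55; summing to 79/165.
So P(r = 7 | data) = (7/55) / (79/165) = 21/79.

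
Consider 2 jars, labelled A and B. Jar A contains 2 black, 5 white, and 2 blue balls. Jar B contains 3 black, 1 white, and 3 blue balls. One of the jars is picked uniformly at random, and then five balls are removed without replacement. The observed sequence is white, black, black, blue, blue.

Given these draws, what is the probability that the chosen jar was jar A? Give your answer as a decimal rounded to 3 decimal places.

Compute the likelihood of the observed sequence for each case: P(data | jar A) = (5/9)(2/8)(1/7)(2/6)(1/5) = 0.0013228; P(data | jar B) = (1/7)(3/6)(2/5)(3/4)(2/3) = 0.014286.
Multiplying each by its prior: 1/2 · 0.0013228 = 0.00066138, 1/2 · 0.014286 = 0.0071429; with total 0.0078042.
Hence P(jar A | data) = (0.00066138) / (0.0078042) = 0.084746.

0.085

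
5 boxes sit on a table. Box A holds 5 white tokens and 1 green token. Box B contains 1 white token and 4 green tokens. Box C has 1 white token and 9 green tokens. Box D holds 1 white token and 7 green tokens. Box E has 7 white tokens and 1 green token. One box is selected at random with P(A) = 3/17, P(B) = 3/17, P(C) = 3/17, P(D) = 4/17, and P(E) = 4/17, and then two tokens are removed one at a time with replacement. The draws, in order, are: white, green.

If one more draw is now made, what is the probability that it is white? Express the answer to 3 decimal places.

For each hypothesis, P(data | H) works out to: P(data | box A) = (5/6)(1/6) = 0.13889; P(data | box B) = (1/5)(4/5) = 0.16; P(data | box C) = (1/10)(9/10) = 0.09; P(data | box D) = (1/8)(7/8) = 0.10938; P(data | box E) = (7/8)(1/8) = 0.10938.
Multiplying each by its prior: 3/17 · 0.13889 = 0.02451, 3/17 · 0.16 = 0.028235, 3/17 · 0.09 = 0.015882, 4/17 · 0.10938 = 0.025735, 4/17 · 0.10938 = 0.025735; these sum to 0.1201.
Normalising, the posterior is P(box A | data) = 0.20408, P(box B | data) = 0.2351, P(box C | data) = 0.13224, P(box D | data) = 0.21429, P(box E | data) = 0.21429.
So P(white next | data) = Σ P(white next | H) P(H | data) = (5/6)(0.20408) + (1/5)(0.2351) + (1/10)(0.13224) + (1/8)(0.21429) + (7/8)(0.21429) = 0.4446.

0.445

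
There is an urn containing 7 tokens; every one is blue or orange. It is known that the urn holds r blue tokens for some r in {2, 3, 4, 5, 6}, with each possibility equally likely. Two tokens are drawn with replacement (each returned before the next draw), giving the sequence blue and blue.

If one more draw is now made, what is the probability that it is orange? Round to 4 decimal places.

0.3016

For each hypothesis, P(data | H) works out to: P(data | r = 2) = (2/7)(2/7) = 4/49; P(data | r = 3) = (3/7)(3/7) = 9/49; P(data | r = 4) = (4/7)(4/7) = 16/49; P(data | r = 5) = (5/7)(5/7) = 25/49; P(data | r = 6) = (6/7)(6/7) = 36/49.
Multiplying each by its prior: 1/5 · 4/49 = 4/245, 1/5 · 9/49 = 9/245, 1/5 · 16/49 = 16/245, 1/5 · 25/49 = 5/49, 1/5 · 36/49 = 36/245; summing to 18/49.
Normalising, the posterior is P(r = 2 | data) = 2/45, P(r = 3 | data) = 1/10, P(r = 4 | data) = 8/45, P(r = 5 | data) = 5/18, P(r = 6 | data) = 2/5.
So P(orange next | data) = Σ P(orange next | H) P(H | data) = (5/7)(2/45) + (4/7)(1/10) + (3/7)(8/45) + (2/7)(5/18) + (1/7)(2/5) = 19/63.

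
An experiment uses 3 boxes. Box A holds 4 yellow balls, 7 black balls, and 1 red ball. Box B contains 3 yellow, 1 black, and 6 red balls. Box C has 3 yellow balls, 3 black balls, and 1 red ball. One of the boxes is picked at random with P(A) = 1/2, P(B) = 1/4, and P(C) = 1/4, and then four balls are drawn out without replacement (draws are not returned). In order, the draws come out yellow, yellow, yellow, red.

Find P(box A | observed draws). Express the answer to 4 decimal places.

0.2205

Under each hypothesis, the probability of the observed sequence is: P(data | box A) = (4/12)(3/11)(2/10)(1/9) = 0.0020202; P(data | box B) = (3/10)(2/9)(1/8)(6/7) = 0.0071429; P(data | box C) = (3/7)(2/6)(1/5)(1/4) = 0.0071429.
Multiplying each by its prior: 1/2 · 0.0020202 = 0.0010101, 1/4 · 0.0071429 = 0.0017857, 1/4 · 0.0071429 = 0.0017857; summing to 0.0045815.
Therefore the posterior P(box A | data) = (0.0010101) / (0.0045815) = 0.22047.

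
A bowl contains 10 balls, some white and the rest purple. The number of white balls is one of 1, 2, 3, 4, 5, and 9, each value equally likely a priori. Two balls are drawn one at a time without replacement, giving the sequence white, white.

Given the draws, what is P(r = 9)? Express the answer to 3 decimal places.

0.643

For each hypothesis, P(data | H) works out to: P(data | r = 1) = (1/10)(0/9) = 0; P(data | r = 2) = (2/10)(1/9) = 1/45; P(data | r = 3) = (3/10)(2/9) = 1/15; P(data | r = 4) = (4/10)(3/9) = 2/15; P(data | r = 5) = (5/10)(4/9) = 2/9; P(data | r = 9) = (9/10)(8/9) = 4/5.
Weighting by the prior gives 1/6 · 0 = 0, 1/6 · 1/45 = 1/270, 1/6 · 1/15 = 1/90, 1/6 · 2/15 = 1/45, 1/6 · 2/9 = 1/27, 1/6 · 4/5 = 2/15; with total 28/135.
By Bayes' rule, P(r = 9 | data) = (2/15) / (28/135) = 9/14.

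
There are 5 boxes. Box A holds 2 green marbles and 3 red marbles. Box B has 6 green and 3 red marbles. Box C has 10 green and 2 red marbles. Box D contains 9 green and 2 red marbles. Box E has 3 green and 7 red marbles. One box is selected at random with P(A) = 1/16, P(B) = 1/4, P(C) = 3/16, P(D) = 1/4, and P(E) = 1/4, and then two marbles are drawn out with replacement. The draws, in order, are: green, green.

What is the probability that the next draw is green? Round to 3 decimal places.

Under each hypothesis, the probability of the observed sequence is: P(data | box A) = (2/5)(2/5) = 0.16; P(data | box B) = (6/9)(6/9) = 0.44444; P(data | box C) = (10/12)(10/12) = 0.69444; P(data | box D) = (9/11)(9/11) = 0.66942; P(data | box E) = (3/10)(3/10) = 0.09.
The prior-weighted likelihoods are 1/16 · 0.16 = 0.01, 1/4 · 0.44444 = 0.11111, 3/16 · 0.69444 = 0.13021, 1/4 · 0.66942 = 0.16736, 1/4 · 0.09 = 0.0225; summing to 0.44117.
Normalising, the posterior is P(box A | data) = 0.022667, P(box B | data) = 0.25185, P(box C | data) = 0.29514, P(box D | data) = 0.37934, P(box E | data) = 0.051.
So P(green next | data) = Σ P(green next | H) P(H | data) = (2/5)(0.022667) + (2/3)(0.25185) + (5/6)(0.29514) + (9/11)(0.37934) + (3/10)(0.051) = 0.74859.

0.749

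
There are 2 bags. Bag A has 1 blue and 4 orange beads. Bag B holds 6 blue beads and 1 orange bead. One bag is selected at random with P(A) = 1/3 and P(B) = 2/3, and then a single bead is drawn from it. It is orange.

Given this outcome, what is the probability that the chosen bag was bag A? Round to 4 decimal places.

Under each hypothesis, the probability of this draw is: P(data | bag A) = (4/5) = 4/5; P(data | bag B) = (1/7) = 1/7.
Weighting by the prior gives 1/3 · 4/5 = 4/15, 2/3 · 1/7 = 2/21; summing to 38/105.
Hence P(bag A | data) = (4/15) / (38/105) = 14/19.

0.7368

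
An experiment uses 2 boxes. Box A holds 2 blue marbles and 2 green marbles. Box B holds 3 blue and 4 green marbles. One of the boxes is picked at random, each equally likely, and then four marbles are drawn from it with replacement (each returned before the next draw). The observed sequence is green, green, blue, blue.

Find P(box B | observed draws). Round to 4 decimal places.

0.4897

Compute the likelihood of the observed sequence for each case: P(data | box A) = (2/4)(2/4)(2/4)(2/4) = 0.0625; P(data | box B) = (4/7)(4/7)(3/7)(3/7) = 0.059975.
The prior-weighted likelihoods are 1/2 · 0.0625 = 0.03125, 1/2 · 0.059975 = 0.029988; with total 0.061238.
Hence P(box B | data) = (0.029988) / (0.061238) = 0.48969.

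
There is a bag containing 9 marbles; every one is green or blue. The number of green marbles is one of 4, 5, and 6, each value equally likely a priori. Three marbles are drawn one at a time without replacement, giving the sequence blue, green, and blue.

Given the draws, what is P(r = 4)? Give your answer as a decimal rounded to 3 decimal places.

For each hypothesis, P(data | H) works out to: P(data | r = 4) = (5/9)(4/8)(4/7) = 10/63; P(data | r = 5) = (4/9)(5/8)(3/7) = 5/42; P(data | r = 6) = (3/9)(6/8)(2/7) = 1/14.
Multiplying each by its prior: 1/3 · 10/63 = 10/189, 1/3 · 5/42 = 5/126, 1/3 · 1/14 = 1/42; summing to 22/189.
So P(r = 4 | data) = (10/189) / (22/189) = 5/11.

0.455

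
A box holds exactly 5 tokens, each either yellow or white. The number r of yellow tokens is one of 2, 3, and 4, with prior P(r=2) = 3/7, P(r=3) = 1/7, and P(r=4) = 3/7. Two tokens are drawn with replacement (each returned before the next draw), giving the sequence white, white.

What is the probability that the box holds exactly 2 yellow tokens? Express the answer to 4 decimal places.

Under each hypothesis, the probability of the observed sequence is: P(data | r = 2) = (3/5)(3/5) = 9/25; P(data | r = 3) = (2/5)(2/5) = 4/25; P(data | r = 4) = (1/5)(1/5) = 1/25.
Weighting by the prior gives 3/7 · 9/25 = 27/175, 1/7 · 4/25 = 4/175, 3/7 · 1/25 = 3/175; these sum to 34/175.
So P(r = 2 | data) = (27/175) / (34/175) = 27/34.

0.7941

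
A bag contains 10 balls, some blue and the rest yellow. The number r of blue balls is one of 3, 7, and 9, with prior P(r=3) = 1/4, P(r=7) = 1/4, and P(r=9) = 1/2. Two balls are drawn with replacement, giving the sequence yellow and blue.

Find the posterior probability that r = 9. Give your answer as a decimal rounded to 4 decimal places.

0.3000

For each hypothesis, P(data | H) works out to: P(data | r = 3) = (7/10)(3/10) = 21/100; P(data | r = 7) = (3/10)(7/10) = 21/100; P(data | r = 9) = (1/10)(9/10) = 9/100.
The prior-weighted likelihoods are 1/4 · 21/100 = 21/400, 1/4 · 21/100 = 21/400, 1/2 · 9/100 = 9/200; summing to 3/20.
Therefore the posterior P(r = 9 | data) = (9/200) / (3/20) = 3/10.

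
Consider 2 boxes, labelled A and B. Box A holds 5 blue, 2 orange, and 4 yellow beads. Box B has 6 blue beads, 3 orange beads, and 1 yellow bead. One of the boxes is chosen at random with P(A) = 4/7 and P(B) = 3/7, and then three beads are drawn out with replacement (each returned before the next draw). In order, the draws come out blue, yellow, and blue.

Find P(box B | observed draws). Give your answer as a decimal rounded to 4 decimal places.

Under each hypothesis, the probability of the observed sequence is: P(data | box A) = (5/11)(4/11)(5/11) = 0.075131; P(data | box B) = (6/10)(1/10)(6/10) = 0.036.
The prior-weighted likelihoods are 4/7 · 0.075131 = 0.042932, 3/7 · 0.036 = 0.015429; with total 0.058361.
By Bayes' rule, P(box B | data) = (0.015429) / (0.058361) = 0.26437.

0.2644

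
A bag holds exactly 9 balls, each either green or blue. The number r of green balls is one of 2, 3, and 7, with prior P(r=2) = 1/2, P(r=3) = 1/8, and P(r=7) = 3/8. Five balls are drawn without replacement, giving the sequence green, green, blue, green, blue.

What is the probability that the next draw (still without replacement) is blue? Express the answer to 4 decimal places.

Under each hypothesis, the probability of the observed sequence is: P(data | r = 2) = (2/9)(1/8)(7/7)(0/6) = 0; P(data | r = 3) = (3/9)(2/8)(6/7)(1/6)(5/5) = 1/84; P(data | r = 7) = (7/9)(6/8)(2/7)(5/6)(1/5) = 1/36.
Weighting by the prior gives 1/2 · 0 = 0, 1/8 · 1/84 = 1/672, 3/8 · 1/36 = 1/96; these sum to 1/84.
Dividing through by the total gives posterior P(r = 2 | data) = 0, P(r = 3 | data) = 1/8, P(r = 7 | data) = 7/8.
The predictive probability is P(blue next | data) = (1)(1/8) + (0)(7/8) = 1/8.

0.1250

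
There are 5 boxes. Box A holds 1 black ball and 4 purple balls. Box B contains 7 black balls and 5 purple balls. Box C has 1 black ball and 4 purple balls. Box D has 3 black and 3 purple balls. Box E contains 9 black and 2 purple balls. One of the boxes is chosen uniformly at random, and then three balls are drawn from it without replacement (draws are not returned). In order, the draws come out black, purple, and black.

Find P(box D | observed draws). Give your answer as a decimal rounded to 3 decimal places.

0.330

The likelihood of the observed sequence under each hypothesis: P(data | box A) = (1/5)(4/4)(0/3) = 0; P(data | box B) = (7/12)(5/11)(6/10) = 7/44; P(data | box C) = (1/5)(4/4)(0/3) = 0; P(data | box D) = (3/6)(3/5)(2/4) = 3/20; P(data | box E) = (9/11)(2/10)(8/9) = 8/55.
Weighting by the prior gives 1/5 · 0 = 0, 1/5 · 7/44 = 7/220, 1/5 · 0 = 0, 1/5 · 3/20 = 3/100, 1/5 · 8/55 = 8/275; with total 1/11.
Therefore the posterior P(box D | data) = (3/100) / (1/11) = 33/100.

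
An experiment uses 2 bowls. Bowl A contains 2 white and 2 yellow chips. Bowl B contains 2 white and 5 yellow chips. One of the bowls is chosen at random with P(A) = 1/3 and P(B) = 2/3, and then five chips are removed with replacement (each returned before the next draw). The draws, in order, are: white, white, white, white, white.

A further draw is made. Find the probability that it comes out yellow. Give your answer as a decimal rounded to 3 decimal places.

0.523

For each hypothesis, P(data | H) works out to: P(data | bowl A) = (2/4)(2/4)(2/4)(2/4)(2/4) = 0.03125; P(data | bowl B) = (2/7)(2/7)(2/7)(2/7)(2/7) = 0.001904.
Weighting by the prior gives 1/3 · 0.03125 = 0.010417, 2/3 · 0.001904 = 0.0012693; with total 0.011686.
Normalising, the posterior is P(bowl A | data) = 0.89138, P(bowl B | data) = 0.10862.
Averaging over the posterior, P(yellow next | data) = (1/2)(0.89138) + (5/7)(0.10862) = 0.52328.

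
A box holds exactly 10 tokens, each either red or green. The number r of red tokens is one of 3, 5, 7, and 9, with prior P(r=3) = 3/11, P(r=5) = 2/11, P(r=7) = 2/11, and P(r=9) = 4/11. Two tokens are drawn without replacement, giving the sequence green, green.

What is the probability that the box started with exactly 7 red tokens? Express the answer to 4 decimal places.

Compute the likelihood of the observed sequence for each case: P(data | r = 3) = (7/10)(6/9) = 7/15; P(data | r = 5) = (5/10)(4/9) = 2/9; P(data | r = 7) = (3/10)(2/9) = 1/15; P(data | r = 9) = (1/10)(0/9) = 0.
Weighting by the prior gives 3/11 · 7/15 = 7/55, 2/11 · 2/9 = 4/99, 2/11 · 1/15 = 2/165, 4/11 · 0 = 0; these sum to 89/495.
So P(r = 7 | data) = (2/165) / (89/495) = 6/89.

0.0674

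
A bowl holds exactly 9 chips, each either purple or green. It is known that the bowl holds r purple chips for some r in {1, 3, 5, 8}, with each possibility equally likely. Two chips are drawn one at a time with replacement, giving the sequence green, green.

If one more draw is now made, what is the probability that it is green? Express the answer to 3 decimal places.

0.753

Compute the likelihood of the observed sequence for each case: P(data | r = 1) = (8/9)(8/9) = 64/81; P(data | r = 3) = (6/9)(6/9) = 4/9; P(data | r = 5) = (4/9)(4/9) = 16/81; P(data | r = 8) = (1/9)(1/9) = 1/81.
Multiplying each by its prior: 1/4 · 64/81 = 16/81, 1/4 · 4/9 = 1/9, 1/4 · 16/81 = 4/81, 1/4 · 1/81 = 1/324; these sum to 13/36.
Dividing through by the total gives posterior P(r = 1 | data) = 64/117, P(r = 3 | data) = 4/13, P(r = 5 | data) = 16/117, P(r = 8 | data) = 1/117.
The predictive probability is P(green next | data) = (8/9)(64/117) + (2/3)(4/13) + (4/9)(16/117) + (1/9)(1/117) = 61/81.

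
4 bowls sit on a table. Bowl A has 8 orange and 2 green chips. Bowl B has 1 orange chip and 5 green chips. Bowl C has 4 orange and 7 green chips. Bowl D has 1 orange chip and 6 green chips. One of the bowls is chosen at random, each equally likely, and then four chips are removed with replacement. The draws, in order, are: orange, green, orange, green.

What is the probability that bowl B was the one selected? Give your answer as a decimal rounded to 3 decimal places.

0.170

Under each hypothesis, the probability of the observed sequence is: P(data | bowl A) = (8/10)(2/10)(8/10)(2/10) = 0.0256; P(data | bowl B) = (1/6)(5/6)(1/6)(5/6) = 0.01929; P(data | bowl C) = (4/11)(7/11)(4/11)(7/11) = 0.053548; P(data | bowl D) = (1/7)(6/7)(1/7)(6/7) = 0.014994.
Weighting by the prior gives 1/4 · 0.0256 = 0.0064, 1/4 · 0.01929 = 0.0048225, 1/4 · 0.053548 = 0.013387, 1/4 · 0.014994 = 0.0037484; these sum to 0.028358.
Hence P(bowl B | data) = (0.0048225) / (0.028358) = 0.17006.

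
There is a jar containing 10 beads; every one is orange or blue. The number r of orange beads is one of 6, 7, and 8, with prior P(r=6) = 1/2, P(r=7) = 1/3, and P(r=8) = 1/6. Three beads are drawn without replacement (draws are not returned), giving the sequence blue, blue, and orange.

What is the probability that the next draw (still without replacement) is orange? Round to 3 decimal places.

0.767

Compute the likelihood of the observed sequence for each case: P(data | r = 6) = (4/10)(3/9)(6/8) = 0.1; P(data | r = 7) = (3/10)(2/9)(7/8) = 0.058333; P(data | r = 8) = (2/10)(1/9)(8/8) = 0.022222.
Weighting by the prior gives 1/2 · 0.1 = 0.05, 1/3 · 0.058333 = 0.019444, 1/6 · 0.022222 = 0.0037037; summing to 0.073148.
Dividing through by the total gives posterior P(r = 6 | data) = 0.68354, P(r = 7 | data) = 0.26582, P(r = 8 | data) = 0.050633.
Averaging over the posterior, P(orange next | data) = (5/7)(0.68354) + (6/7)(0.26582) + (1)(0.050633) = 0.76673.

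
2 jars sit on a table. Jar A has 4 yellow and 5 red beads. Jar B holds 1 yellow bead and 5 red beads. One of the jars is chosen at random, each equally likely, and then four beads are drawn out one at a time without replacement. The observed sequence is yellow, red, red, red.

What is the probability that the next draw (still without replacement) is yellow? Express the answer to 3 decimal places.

For each hypothesis, P(data | H) works out to: P(data | jar A) = (4/9)(5/8)(4/7)(3/6) = 5/63; P(data | jar B) = (1/6)(5/5)(4/4)(3/3) = 1/6.
The prior-weighted likelihoods are 1/2 · 5/63 = 5/126, 1/2 · 1/6 = 1/12; with total 31/252.
Normalising, the posterior is P(jar A | data) = 10/31, P(jar B | data) = 21/31.
The predictive probability is P(yellow next | data) = (3/5)(10/31) + (0)(21/31) = 6/31.

0.194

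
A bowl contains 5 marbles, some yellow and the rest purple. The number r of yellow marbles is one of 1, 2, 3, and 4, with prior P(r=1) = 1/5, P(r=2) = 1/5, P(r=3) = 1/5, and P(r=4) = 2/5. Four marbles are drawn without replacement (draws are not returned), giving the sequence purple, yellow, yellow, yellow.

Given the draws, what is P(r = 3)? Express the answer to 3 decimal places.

Under each hypothesis, the probability of the observed sequence is: P(data | r = 1) = (4/5)(1/4)(0/3) = 0; P(data | r = 2) = (3/5)(2/4)(1/3)(0/2) = 0; P(data | r = 3) = (2/5)(3/4)(2/3)(1/2) = 1/10; P(data | r = 4) = (1/5)(4/4)(3/3)(2/2) = 1/5.
Multiplying each by its prior: 1/5 · 0 = 0, 1/5 · 0 = 0, 1/5 · 1/10 = 1/50, 2/5 · 1/5 = 2/25; these sum to 1/10.
So P(r = 3 | data) = (1/50) / (1/10) = 1/5.

0.200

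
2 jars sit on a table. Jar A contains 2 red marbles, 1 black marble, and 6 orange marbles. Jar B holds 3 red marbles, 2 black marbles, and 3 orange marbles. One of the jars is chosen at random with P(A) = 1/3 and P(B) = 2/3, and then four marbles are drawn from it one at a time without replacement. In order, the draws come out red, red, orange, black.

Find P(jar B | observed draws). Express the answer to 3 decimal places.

0.915

Compute the likelihood of the observed sequence for each case: P(data | jar A) = (2/9)(1/8)(6/7)(1/6) = 0.0039683; P(data | jar B) = (3/8)(2/7)(3/6)(2/5) = 0.021429.
Multiplying each by its prior: 1/3 · 0.0039683 = 0.0013228, 2/3 · 0.021429 = 0.014286; these sum to 0.015608.
Therefore the posterior P(jar B | data) = (0.014286) / (0.015608) = 0.91525.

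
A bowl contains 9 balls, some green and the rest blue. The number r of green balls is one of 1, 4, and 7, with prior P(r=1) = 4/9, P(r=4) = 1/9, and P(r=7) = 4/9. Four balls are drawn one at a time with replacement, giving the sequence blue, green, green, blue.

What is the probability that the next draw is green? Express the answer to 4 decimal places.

0.5667

Under each hypothesis, the probability of the observed sequence is: P(data | r = 1) = (8/9)(1/9)(1/9)(8/9) = 0.0097546; P(data | r = 4) = (5/9)(4/9)(4/9)(5/9) = 0.060966; P(data | r = 7) = (2/9)(7/9)(7/9)(2/9) = 0.029873.
The prior-weighted likelihoods are 4/9 · 0.0097546 = 0.0043354, 1/9 · 0.060966 = 0.006774, 4/9 · 0.029873 = 0.013277; these sum to 0.024387.
Dividing through by the total gives posterior P(r = 1 | data) = 0.17778, P(r = 4 | data) = 0.27778, P(r = 7 | data) = 0.54444.
So P(green next | data) = Σ P(green next | H) P(H | data) = (1/9)(0.17778) + (4/9)(0.27778) + (7/9)(0.54444) = 0.56667.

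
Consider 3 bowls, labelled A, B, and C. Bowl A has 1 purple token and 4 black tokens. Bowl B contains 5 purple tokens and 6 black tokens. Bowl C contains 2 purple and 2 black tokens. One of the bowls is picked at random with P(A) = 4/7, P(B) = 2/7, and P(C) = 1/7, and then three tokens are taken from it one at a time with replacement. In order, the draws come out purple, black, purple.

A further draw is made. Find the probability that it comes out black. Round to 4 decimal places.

0.6017

Compute the likelihood of the observed sequence for each case: P(data | bowl A) = (1/5)(4/5)(1/5) = 0.032; P(data | bowl B) = (5/11)(6/11)(5/11) = 0.1127; P(data | bowl C) = (2/4)(2/4)(2/4) = 0.125.
The prior-weighted likelihoods are 4/7 · 0.032 = 0.018286, 2/7 · 0.1127 = 0.032199, 1/7 · 0.125 = 0.017857; with total 0.068342.
Normalising, the posterior is P(bowl A | data) = 0.26756, P(bowl B | data) = 0.47115, P(bowl C | data) = 0.26129.
The predictive probability is P(black next | data) = (4/5)(0.26756) + (6/11)(0.47115) + (1/2)(0.26129) = 0.60168.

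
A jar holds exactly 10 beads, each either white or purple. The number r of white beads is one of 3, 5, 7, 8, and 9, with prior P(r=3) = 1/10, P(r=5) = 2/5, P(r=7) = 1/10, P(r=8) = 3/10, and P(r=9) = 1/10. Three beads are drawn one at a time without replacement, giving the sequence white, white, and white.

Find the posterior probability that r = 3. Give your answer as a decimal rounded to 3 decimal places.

For each hypothesis, P(data | H) works out to: P(data | r = 3) = (3/10)(2/9)(1/8) = 0.0083333; P(data | r = 5) = (5/10)(4/9)(3/8) = 0.083333; P(data | r = 7) = (7/10)(6/9)(5/8) = 0.29167; P(data | r = 8) = (8/10)(7/9)(6/8) = 0.46667; P(data | r = 9) = (9/10)(8/9)(7/8) = 0.7.
Multiplying each by its prior: 1/10 · 0.0083333 = 0.00083333, 2/5 · 0.083333 = 0.033333, 1/10 · 0.29167 = 0.029167, 3/10 · 0.46667 = 0.14, 1/10 · 0.7 = 0.07; with total 0.27333.
Therefore the posterior P(r = 3 | data) = (0.00083333) / (0.27333) = 0.0030488.

0.003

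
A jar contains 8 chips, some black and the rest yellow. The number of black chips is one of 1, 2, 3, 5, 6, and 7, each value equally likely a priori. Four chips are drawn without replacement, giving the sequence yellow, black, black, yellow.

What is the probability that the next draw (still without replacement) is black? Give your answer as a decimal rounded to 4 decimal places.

Under each hypothesis, the probability of the observed sequence is: P(data | r = 1) = (7/8)(1/7)(0/6) = 0; P(data | r = 2) = (6/8)(2/7)(1/6)(5/5) = 1/28; P(data | r = 3) = (5/8)(3/7)(2/6)(4/5) = 1/14; P(data | r = 5) = (3/8)(5/7)(4/6)(2/5) = 1/14; P(data | r = 6) = (2/8)(6/7)(5/6)(1/5) = 1/28; P(data | r = 7) = (1/8)(7/7)(6/6)(0/5) = 0.
Weighting by the prior gives 1/6 · 0 = 0, 1/6 · 1/28 = 1/168, 1/6 · 1/14 = 1/84, 1/6 · 1/14 = 1/84, 1/6 · 1/28 = 1/168, 1/6 · 0 = 0; with total 1/28.
Dividing through by the total gives posterior P(r = 1 | data) = 0, P(r = 2 | data) = 1/6, P(r = 3 | data) = 1/3, P(r = 5 | data) = 1/3, P(r = 6 | data) = 1/6, P(r = 7 | data) = 0.
The predictive probability is P(black next | data) = (0)(1/6) + (1/4)(1/3) + (3/4)(1/3) + (1)(1/6) = 1/2.

0.5000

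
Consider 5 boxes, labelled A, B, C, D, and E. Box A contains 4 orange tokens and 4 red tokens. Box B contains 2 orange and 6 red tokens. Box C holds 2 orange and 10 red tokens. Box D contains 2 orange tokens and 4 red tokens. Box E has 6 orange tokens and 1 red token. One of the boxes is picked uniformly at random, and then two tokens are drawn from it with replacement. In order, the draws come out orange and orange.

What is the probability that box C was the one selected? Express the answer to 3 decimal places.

0.023

The likelihood of the observed sequence under each hypothesis: P(data | box A) = (4/8)(4/8) = 0.25; P(data | box B) = (2/8)(2/8) = 0.0625; P(data | box C) = (2/12)(2/12) = 0.027778; P(data | box D) = (2/6)(2/6) = 0.11111; P(data | box E) = (6/7)(6/7) = 0.73469.
Weighting by the prior gives 1/5 · 0.25 = 0.05, 1/5 · 0.0625 = 0.0125, 1/5 · 0.027778 = 0.0055556, 1/5 · 0.11111 = 0.022222, 1/5 · 0.73469 = 0.14694; these sum to 0.23722.
Therefore the posterior P(box C | data) = (0.0055556) / (0.23722) = 0.02342.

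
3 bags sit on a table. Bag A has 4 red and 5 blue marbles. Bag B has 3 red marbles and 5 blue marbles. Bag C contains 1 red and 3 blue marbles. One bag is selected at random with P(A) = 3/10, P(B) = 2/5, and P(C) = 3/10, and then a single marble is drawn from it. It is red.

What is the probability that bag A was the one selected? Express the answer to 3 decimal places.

Under each hypothesis, the probability of this draw is: P(data | bag A) = (4/9) = 4/9; P(data | bag B) = (3/8) = 3/8; P(data | bag C) = (1/4) = 1/4.
Weighting by the prior gives 3/10 · 4/9 = 2/15, 2/5 · 3/8 = 3/20, 3/10 · 1/4 = 3/40; summing to 43/120.
So P(bag A | data) = (2/15) / (43/120) = 16/43.

0.372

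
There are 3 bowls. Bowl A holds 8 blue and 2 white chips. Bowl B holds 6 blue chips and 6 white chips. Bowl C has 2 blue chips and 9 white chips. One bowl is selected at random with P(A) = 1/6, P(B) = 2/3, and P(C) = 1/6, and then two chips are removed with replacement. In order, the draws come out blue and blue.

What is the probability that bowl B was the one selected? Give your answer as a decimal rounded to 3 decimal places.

Compute the likelihood of the observed sequence for each case: P(data | bowl A) = (8/10)(8/10) = 0.64; P(data | bowl B) = (6/12)(6/12) = 0.25; P(data | bowl C) = (2/11)(2/11) = 0.033058.
Multiplying each by its prior: 1/6 · 0.64 = 0.10667, 2/3 · 0.25 = 0.16667, 1/6 · 0.033058 = 0.0055096; summing to 0.27884.
Hence P(bowl B | data) = (0.16667) / (0.27884) = 0.59771.

0.598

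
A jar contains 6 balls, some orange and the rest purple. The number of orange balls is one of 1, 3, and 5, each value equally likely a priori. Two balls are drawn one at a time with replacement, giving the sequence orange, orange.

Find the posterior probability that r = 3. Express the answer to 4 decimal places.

0.2571

For each hypothesis, P(data | H) works out to: P(data | r = 1) = (1/6)(1/6) = 1/36; P(data | r = 3) = (3/6)(3/6) = 1/4; P(data | r = 5) = (5/6)(5/6) = 25/36.
Weighting by the prior gives 1/3 · 1/36 = 1/108, 1/3 · 1/4 = 1/12, 1/3 · 25/36 = 25/108; with total 35/108.
So P(r = 3 | data) = (1/12) / (35/108) = 9/35.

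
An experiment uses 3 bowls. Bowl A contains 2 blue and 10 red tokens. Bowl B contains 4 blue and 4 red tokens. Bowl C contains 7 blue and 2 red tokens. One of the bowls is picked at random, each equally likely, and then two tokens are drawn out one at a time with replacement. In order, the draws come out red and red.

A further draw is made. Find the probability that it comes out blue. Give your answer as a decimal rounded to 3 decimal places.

Compute the likelihood of the observed sequence for each case: P(data | bowl A) = (10/12)(10/12) = 25/36; P(data | bowl B) = (4/8)(4/8) = 1/4; P(data | bowl C) = (2/9)(2/9) = 4/81.
The prior-weighted likelihoods are 1/3 · 25/36 = 25/108, 1/3 · 1/4 = 1/12, 1/3 · 4/81 = 4/243; these sum to 161/486.
Dividing through by the total gives posterior P(bowl A | data) = 0.69876, P(bowl B | data) = 0.25155, P(bowl C | data) = 0.049689.
Averaging over the posterior, P(blue next | data) = (1/6)(0.69876) + (1/2)(0.25155) + (7/9)(0.049689) = 0.28088.

0.281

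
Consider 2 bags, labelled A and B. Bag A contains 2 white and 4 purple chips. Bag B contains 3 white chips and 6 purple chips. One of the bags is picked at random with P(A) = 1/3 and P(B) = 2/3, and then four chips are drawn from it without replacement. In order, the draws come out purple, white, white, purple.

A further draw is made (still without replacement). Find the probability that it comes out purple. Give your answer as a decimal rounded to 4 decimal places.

0.8718

For each hypothesis, P(data | H) works out to: P(data | bag A) = (4/6)(2/5)(1/4)(3/3) = 1/15; P(data | bag B) = (6/9)(3/8)(2/7)(5/6) = 5/84.
Weighting by the prior gives 1/3 · 1/15 = 1/45, 2/3 · 5/84 = 5/126; summing to 13/210.
The posterior is then P(bag A | data) = 14/39, P(bag B | data) = 25/39.
The predictive probability is P(purple next | data) = (1)(14/39) + (4/5)(25/39) = 34/39.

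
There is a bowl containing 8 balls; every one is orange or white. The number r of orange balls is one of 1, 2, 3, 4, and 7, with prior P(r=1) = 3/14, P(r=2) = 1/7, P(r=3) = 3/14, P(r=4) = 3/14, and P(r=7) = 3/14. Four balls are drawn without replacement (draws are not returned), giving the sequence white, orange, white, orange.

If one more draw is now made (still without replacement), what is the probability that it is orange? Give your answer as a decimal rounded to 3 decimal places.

For each hypothesis, P(data | H) works out to: P(data | r = 1) = (7/8)(1/7)(6/6)(0/5) = 0; P(data | r = 2) = (6/8)(2/7)(5/6)(1/5) = 1/28; P(data | r = 3) = (5/8)(3/7)(4/6)(2/5) = 1/14; P(data | r = 4) = (4/8)(4/7)(3/6)(3/5) = 3/35; P(data | r = 7) = (1/8)(7/7)(0/6) = 0.
Multiplying each by its prior: 3/14 · 0 = 0, 1/7 · 1/28 = 1/196, 3/14 · 1/14 = 3/196, 3/14 · 3/35 = 9/490, 3/14 · 0 = 0; with total 19/490.
Normalising, the posterior is P(r = 1 | data) = 0, P(r = 2 | data) = 5/38, P(r = 3 | data) = 15/38, P(r = 4 | data) = 9/19, P(r = 7 | data) = 0.
So P(orange next | data) = Σ P(orange next | H) P(H | data) = (0)(5/38) + (1/4)(15/38) + (1/2)(9/19) = 51/152.

0.336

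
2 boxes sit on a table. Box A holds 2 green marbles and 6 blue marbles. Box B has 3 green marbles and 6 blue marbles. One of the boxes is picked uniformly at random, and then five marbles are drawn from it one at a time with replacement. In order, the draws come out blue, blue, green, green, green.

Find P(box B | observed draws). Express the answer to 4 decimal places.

Compute the likelihood of the observed sequence for each case: P(data | box A) = (6/8)(6/8)(2/8)(2/8)(2/8) = 0.0087891; P(data | box B) = (6/9)(6/9)(3/9)(3/9)(3/9) = 0.016461.
Weighting by the prior gives 1/2 · 0.0087891 = 0.0043945, 1/2 · 0.016461 = 0.0082305; with total 0.012625.
By Bayes' rule, P(box B | data) = (0.0082305) / (0.012625) = 0.65192.

0.6519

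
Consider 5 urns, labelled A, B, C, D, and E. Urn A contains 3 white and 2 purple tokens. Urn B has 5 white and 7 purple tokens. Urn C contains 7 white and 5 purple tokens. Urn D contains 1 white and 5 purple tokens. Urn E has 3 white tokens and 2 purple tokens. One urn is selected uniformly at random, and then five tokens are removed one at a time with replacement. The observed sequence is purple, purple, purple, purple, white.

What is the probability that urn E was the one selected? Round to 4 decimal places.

For each hypothesis, P(data | H) works out to: P(data | urn A) = (2/5)(2/5)(2/5)(2/5)(3/5) = 0.01536; P(data | urn B) = (7/12)(7/12)(7/12)(7/12)(5/12) = 0.048245; P(data | urn C) = (5/12)(5/12)(5/12)(5/12)(7/12) = 0.017582; P(data | urn D) = (5/6)(5/6)(5/6)(5/6)(1/6) = 0.080376; P(data | urn E) = (2/5)(2/5)(2/5)(2/5)(3/5) = 0.01536.
Multiplying each by its prior: 1/5 · 0.01536 = 0.003072, 1/5 · 0.048245 = 0.0096491, 1/5 · 0.017582 = 0.0035164, 1/5 · 0.080376 = 0.016075, 1/5 · 0.01536 = 0.003072; with total 0.035385.
So P(urn E | data) = (0.003072) / (0.035385) = 0.086817.

0.0868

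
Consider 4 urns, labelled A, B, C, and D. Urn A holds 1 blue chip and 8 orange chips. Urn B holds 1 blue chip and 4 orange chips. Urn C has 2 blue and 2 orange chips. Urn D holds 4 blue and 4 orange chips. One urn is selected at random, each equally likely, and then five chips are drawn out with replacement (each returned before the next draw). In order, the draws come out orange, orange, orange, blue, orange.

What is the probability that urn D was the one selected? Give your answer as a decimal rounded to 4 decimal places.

The likelihood of the observed sequence under each hypothesis: P(data | urn A) = (8/9)(8/9)(8/9)(1/9)(8/9) = 0.069366; P(data | urn B) = (4/5)(4/5)(4/5)(1/5)(4/5) = 0.08192; P(data | urn C) = (2/4)(2/4)(2/4)(2/4)(2/4) = 0.03125; P(data | urn D) = (4/8)(4/8)(4/8)(4/8)(4/8) = 0.03125.
Weighting by the prior gives 1/4 · 0.069366 = 0.017342, 1/4 · 0.08192 = 0.02048, 1/4 · 0.03125 = 0.0078125, 1/4 · 0.03125 = 0.0078125; these sum to 0.053447.
Hence P(urn D | data) = (0.0078125) / (0.053447) = 0.14617.

0.1462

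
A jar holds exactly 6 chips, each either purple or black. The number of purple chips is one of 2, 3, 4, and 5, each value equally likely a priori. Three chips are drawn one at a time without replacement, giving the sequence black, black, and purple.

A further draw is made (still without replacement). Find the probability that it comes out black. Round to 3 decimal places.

For each hypothesis, P(data | H) works out to: P(data | r = 2) = (4/6)(3/5)(2/4) = 1/5; P(data | r = 3) = (3/6)(2/5)(3/4) = 3/20; P(data | r = 4) = (2/6)(1/5)(4/4) = 1/15; P(data | r = 5) = (1/6)(0/5) = 0.
Multiplying each by its prior: 1/4 · 1/5 = 1/20, 1/4 · 3/20 = 3/80, 1/4 · 1/15 = 1/60, 1/4 · 0 = 0; summing to 5/48.
Dividing through by the total gives posterior P(r = 2 | data) = 12/25, P(r = 3 | data) = 9/25, P(r = 4 | data) = 4/25, P(r = 5 | data) = 0.
So P(black next | data) = Σ P(black next | H) P(H | data) = (2/3)(12/25) + (1/3)(9/25) + (0)(4/25) = 11/25.

0.440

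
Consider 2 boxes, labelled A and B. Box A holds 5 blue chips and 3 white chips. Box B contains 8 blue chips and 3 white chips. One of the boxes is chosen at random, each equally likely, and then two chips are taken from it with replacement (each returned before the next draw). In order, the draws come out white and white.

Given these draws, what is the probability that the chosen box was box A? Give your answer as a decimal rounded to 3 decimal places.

Compute the likelihood of the observed sequence for each case: P(data | box A) = (3/8)(3/8) = 0.14062; P(data | box B) = (3/11)(3/11) = 0.07438.
Multiplying each by its prior: 1/2 · 0.14062 = 0.070312, 1/2 · 0.07438 = 0.03719; these sum to 0.1075.
So P(box A | data) = (0.070312) / (0.1075) = 0.65405.

0.654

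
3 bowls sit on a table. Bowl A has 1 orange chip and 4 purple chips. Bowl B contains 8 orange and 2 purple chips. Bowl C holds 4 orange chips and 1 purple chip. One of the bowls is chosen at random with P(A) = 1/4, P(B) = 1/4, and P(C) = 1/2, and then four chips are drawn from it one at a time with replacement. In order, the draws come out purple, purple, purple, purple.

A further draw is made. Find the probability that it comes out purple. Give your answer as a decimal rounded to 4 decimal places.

Compute the likelihood of the observed sequence for each case: P(data | bowl A) = (4/5)(4/5)(4/5)(4/5) = 0.4096; P(data | bowl B) = (2/10)(2/10)(2/10)(2/10) = 0.0016; P(data | bowl C) = (1/5)(1/5)(1/5)(1/5) = 0.0016.
Weighting by the prior gives 1/4 · 0.4096 = 0.1024, 1/4 · 0.0016 = 0.0004, 1/2 · 0.0016 = 0.0008; these sum to 0.1036.
Normalising, the posterior is P(bowl A | data) = 0.98842, P(bowl B | data) = 0.003861, P(bowl C | data) = 0.007722.
The predictive probability is P(purple next | data) = (4/5)(0.98842) + (1/5)(0.003861) + (1/5)(0.007722) = 0.79305.

0.7931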